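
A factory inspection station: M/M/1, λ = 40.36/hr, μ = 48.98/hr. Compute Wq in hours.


ρ = 40.36/48.98 = 0.8240
Wq = ρ/(μ−λ) = 0.8240/(48.98 − 40.36) = 0.8240/8.62 = 0.09559 hr

Final: 0.09559 hr


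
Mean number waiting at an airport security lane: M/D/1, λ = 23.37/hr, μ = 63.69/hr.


ρ = 23.37/63.69 = 0.3669
M/D/1: Lq = ρ²/(2(1−ρ)) = 0.1346/(2·0.6331) = 0.10634

Final: 0.10634


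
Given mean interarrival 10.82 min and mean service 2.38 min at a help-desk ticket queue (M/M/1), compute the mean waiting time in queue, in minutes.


λ = 60/10.82 = 5.5453 /hr
μ = 60/2.38 = 25.2101 /hr
ρ = λ/μ = 5.5453/25.2101 = 0.2200
Wq = ρ/(μ−λ) = 0.2200/(25.2101−5.5453) = 0.01119 hr
In minutes: 0.01119·60 = 0.6711 min

Final: 0.6711 min


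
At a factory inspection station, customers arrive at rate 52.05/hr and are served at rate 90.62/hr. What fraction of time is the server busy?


ρ = λ/μ = 52.05/90.62 = 0.5744

Final: 0.5744


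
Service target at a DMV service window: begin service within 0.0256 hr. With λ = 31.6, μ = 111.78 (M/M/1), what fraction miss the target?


ρ = 31.6/111.78 = 0.2827
P(Wq > t) = ρ·e^{−(μ−λ)t} = 0.2827·e^{−2.0526}
= 0.2827·0.128400 = 0.036298

Final: 0.036298


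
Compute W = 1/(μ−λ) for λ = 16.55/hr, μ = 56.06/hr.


W = 1/(μ−λ) = 1/(56.06 − 16.55) = 1/39.51 = 0.02531 hr

Final: 0.02531 hr


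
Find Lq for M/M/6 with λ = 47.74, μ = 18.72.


a = λ/μ = 2.5502; ρ = a/6 = 0.4250
P₀ = 0.077568
Lq = P₀·a^c·ρ / (c!·(1−ρ)²) = 0.077568·275.08026·0.4250/(720·0.33058)
= 0.03810

Final: 0.03810


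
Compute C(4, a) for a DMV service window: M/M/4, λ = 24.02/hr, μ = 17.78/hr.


a = λ/μ = 1.3510; ρ = a/4 = 0.3377
P₀ = 0.257467 (from M/M/c formula)
C(c,a) = [a^c/(c!(1−ρ))]·P₀ = [3.33093/(24·0.6623)]·0.257467
= 0.20957·0.257467 = 0.053957

Final: 0.053957


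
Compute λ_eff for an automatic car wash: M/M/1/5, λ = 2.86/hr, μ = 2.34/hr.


ρ = 1.2222; P_K = (1−ρ)ρ^5/(1−ρ^6) = 0.259735
λ_eff = λ(1 − P_K) = 2.86·(1 − 0.259735) = 2.86·0.740265 = 2.1172 /hr

Final: 2.1172 /hr


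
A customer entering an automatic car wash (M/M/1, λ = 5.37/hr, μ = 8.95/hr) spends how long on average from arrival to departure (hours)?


W = 1/(μ−λ) = 1/(8.95 − 5.37) = 1/3.58 = 0.2793 hr

Final: 0.2793 hr


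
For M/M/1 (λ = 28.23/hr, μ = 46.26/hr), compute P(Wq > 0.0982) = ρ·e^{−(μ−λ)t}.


ρ = 28.23/46.26 = 0.6102
P(Wq > t) = ρ·e^{−(μ−λ)t} = 0.6102·e^{−1.7705}
= 0.6102·0.170240 = 0.103888

Final: 0.103888


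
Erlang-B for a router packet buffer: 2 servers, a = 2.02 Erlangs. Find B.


B(c,a) = (a^c/c!) / Σ_{k=0}^{c} a^k/k!
a^2/2! = 2.040200
Σ terms (k=0..2): 1.00000 + 2.02000 + 2.04020 = 5.060200
B = 2.040200/5.060200 = 0.403186

Final: 0.403186


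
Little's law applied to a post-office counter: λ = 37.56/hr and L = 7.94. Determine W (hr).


W = L/λ = 7.94/37.56 = 0.2114 hr

Final: 0.2114 hr


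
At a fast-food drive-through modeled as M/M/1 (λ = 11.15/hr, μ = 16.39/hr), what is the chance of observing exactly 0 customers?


ρ = 11.15/16.39 = 0.6803
P_n = (1−ρ)·ρ^n = (1 − 0.6803)·0.6803^0 = 0.3197·1.000000 = 0.319707

Final: 0.319707


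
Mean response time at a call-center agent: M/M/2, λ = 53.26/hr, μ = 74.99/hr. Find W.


a = 0.7102; ρ = 0.3551; P₀ = 0.475891
Lq = P₀·a^c·ρ/(c!(1−ρ)²) = 0.10249
Wq = Lq/λ = 0.10249/53.26 = 0.001924 hr
W = Wq + 1/μ = 0.001924 + 0.01334 = 0.01526 hr

Final: 0.01526 hr


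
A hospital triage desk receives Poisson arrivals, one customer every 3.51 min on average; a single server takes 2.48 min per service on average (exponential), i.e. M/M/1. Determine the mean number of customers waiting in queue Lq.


λ = 60/3.51 = 17.0940 /hr
μ = 60/2.48 = 24.1935 /hr
ρ = λ/μ = 17.0940/24.1935 = 0.7066
Lq = ρ²/(1−ρ) = 0.4992/0.2934 = 1.7012

Final: 1.7012


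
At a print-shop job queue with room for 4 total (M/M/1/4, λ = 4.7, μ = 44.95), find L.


ρ = 4.7/44.95 = 0.1046
L = ρ[1 − (K+1)ρ^K + Kρ^(K+1)] / [(1−ρ)(1−ρ^(K+1))]
Numerator: 0.1046·(1 − 5·0.0001195 + 4·0.00001250) = 0.104503
Denominator: (0.8954)·(0.999988) = 0.895428
L = 0.104503/0.895428 = 0.1167

Final: 0.1167


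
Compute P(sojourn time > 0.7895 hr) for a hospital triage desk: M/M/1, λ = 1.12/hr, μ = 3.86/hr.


W ~ Exponential(μ−λ) for M/M/1.
μ − λ = 3.86 − 1.12 = 2.7400
P(W > t) = e^{−(μ−λ)t} = e^{−2.1632} = 0.114953

Final: 0.114953


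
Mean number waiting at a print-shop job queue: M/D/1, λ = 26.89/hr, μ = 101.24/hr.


ρ = 26.89/101.24 = 0.2656
M/D/1: Lq = ρ²/(2(1−ρ)) = 0.07055/(2·0.7344) = 0.04803

Final: 0.04803


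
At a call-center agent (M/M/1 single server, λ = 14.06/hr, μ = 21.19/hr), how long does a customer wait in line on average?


ρ = 14.06/21.19 = 0.6635
Wq = ρ/(μ−λ) = 0.6635/(21.19 − 14.06) = 0.6635/7.13 = 0.09306 hr

Final: 0.09306 hr


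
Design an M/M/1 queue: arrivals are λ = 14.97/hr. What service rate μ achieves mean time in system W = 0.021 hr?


W = 1/(μ−λ) ⇒ μ − λ = 1/W = 1/0.021 = 47.6190
μ = λ + 1/W = 14.97 + 47.6190 = 62.5890 per hr

Final: 62.5890 /hr


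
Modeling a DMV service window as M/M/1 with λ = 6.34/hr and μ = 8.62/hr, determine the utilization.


ρ = λ/μ = 6.34/8.62 = 0.7355

Final: 0.7355


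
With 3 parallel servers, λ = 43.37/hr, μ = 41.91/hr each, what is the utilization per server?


ρ = λ/(cμ) = 43.37/(3·41.91) = 43.37/125.73 = 0.3449

Final: 0.3449


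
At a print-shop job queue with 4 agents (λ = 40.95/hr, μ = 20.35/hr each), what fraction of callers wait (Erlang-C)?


a = λ/μ = 2.0123; ρ = a/4 = 0.5031
P₀ = 0.128703 (from M/M/c formula)
C(c,a) = [a^c/(c!(1−ρ))]·P₀ = [16.39676/(24·0.4969)]·0.128703
= 1.37484·0.128703 = 0.176946

Final: 0.176946


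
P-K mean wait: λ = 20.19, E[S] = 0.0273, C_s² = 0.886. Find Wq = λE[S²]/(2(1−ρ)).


ρ = λ·E[S] = 20.19·0.0273 = 0.5512
E[S²] = E[S]²(1+C_s²) = 0.0273²·(1+0.886) = 0.001406
Wq = λ·E[S²]/(2(1−ρ)) = 20.19·0.001406/(2·0.4488) = 0.03162 hr

Final: 0.03162 hr


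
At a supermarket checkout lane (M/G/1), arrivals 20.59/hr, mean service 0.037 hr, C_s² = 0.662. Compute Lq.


ρ = λ·E[S] = 20.59·0.037 = 0.7618
Lq = ρ²(1+C_s²)/(2(1−ρ)) = 0.5804·(1+0.662)/(2·0.2382)
= 0.5804·1.6620/0.4763 = 2.02502

Final: 2.02502


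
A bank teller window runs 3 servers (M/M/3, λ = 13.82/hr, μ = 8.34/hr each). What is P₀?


a = λ/μ = 13.82/8.34 = 1.6571; ρ = a/c = 0.5524
Σ_{k=0}^{2} a^k/k! (terms k=0..2) = 1.00000 + 1.65707 + 1.37295 = 4.03002
Tail: a^3/(3!(1−ρ)) = 4.55015/(6·0.4476) = 1.69412
P₀ = 1/(4.03002 + 1.69412) = 1/5.72414 = 0.174699

Final: 0.174699


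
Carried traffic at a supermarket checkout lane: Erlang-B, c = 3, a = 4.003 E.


B(3,4.003) = 0.450975 (Erlang-B)
Carried load = a(1 − B) = 4.003·(1 − 0.450975) = 4.003·0.549025 = 2.1977 E

Final: 2.1977 Erlangs


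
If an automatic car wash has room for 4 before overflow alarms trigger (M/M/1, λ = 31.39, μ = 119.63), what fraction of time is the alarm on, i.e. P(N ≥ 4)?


ρ = 31.39/119.63 = 0.2624
P(N ≥ n) = ρ^n = 0.2624^4 = 0.004740

Final: 0.004740


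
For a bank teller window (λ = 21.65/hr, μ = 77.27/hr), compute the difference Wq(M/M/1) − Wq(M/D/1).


ρ = 21.65/77.27 = 0.2802
Wq(M/M/1) = ρ/(μ−λ) = 0.2802/55.62 = 0.005038 hr
Wq(M/D/1) = ρ/(2(μ−λ)) = 0.002519 hr
Savings = 0.005038 − 0.002519 = 0.002519 hr

Final: 0.002519 hr


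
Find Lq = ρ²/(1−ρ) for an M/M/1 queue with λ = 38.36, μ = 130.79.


ρ = 38.36/130.79 = 0.2933
Lq = ρ²/(1−ρ) = 0.08602/0.7067 = 0.1217

Final: 0.1217


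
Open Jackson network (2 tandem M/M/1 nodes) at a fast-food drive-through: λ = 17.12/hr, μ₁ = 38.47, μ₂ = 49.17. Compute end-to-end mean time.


Each node sees arrival rate λ = 17.12/hr (tandem ⇒ throughput preserved).
W₁ = 1/(μ₁−λ) = 1/(38.47−17.12) = 0.04684 hr
W₂ = 1/(μ₂−λ) = 1/(49.17−17.12) = 0.03120 hr
W_total = W₁ + W₂ = 0.04684 + 0.03120 = 0.07804 hr

Final: 0.07804 hr


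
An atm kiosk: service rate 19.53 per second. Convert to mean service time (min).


Mean service time = 1/μ = 1/19.53 second = 0.05120 second
In minutes: 0.05120 × 0.0166667 = 0.0008534 min

Final: 0.0008534 min


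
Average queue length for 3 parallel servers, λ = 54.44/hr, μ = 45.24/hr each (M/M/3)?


a = λ/μ = 1.2034; ρ = a/3 = 0.4011
P₀ = 0.293054
Lq = P₀·a^c·ρ / (c!·(1−ρ)²) = 0.293054·1.74256·0.4011/(6·0.35866)
= 0.09519

Final: 0.09519


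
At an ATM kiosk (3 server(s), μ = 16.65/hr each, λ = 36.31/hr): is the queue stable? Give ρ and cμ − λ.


Total capacity cμ = 3·16.65 = 49.95/hr
ρ = λ/(cμ) = 36.31/49.95 = 0.7269
Stable ⇔ ρ < 1: YES
Spare capacity = cμ − λ = 49.95 − 36.31 = 13.64/hr

Final: ρ = 0.7269; stable; margin = 13.64/hr


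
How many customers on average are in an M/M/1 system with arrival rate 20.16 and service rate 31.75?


ρ = λ/μ = 20.16/31.75 = 0.6350
L = ρ/(1−ρ) = 0.6350/(1 − 0.6350) = 0.6350/0.3650 = 1.7394

Final: 1.7394


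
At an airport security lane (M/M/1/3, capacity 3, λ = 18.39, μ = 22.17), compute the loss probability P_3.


ρ = λ/μ = 18.39/22.17 = 0.8295
P_K = (1−ρ)ρ^K/(1−ρ^(K+1)) = (0.1705·0.570753)/(1 − 0.473439)
= 0.097314/0.526561 = 0.184810

Final: 0.184810


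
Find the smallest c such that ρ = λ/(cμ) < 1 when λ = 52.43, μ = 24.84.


Stability requires cμ > λ ⇔ c > λ/μ.
λ/μ = 52.43/24.84 = 2.1107
Minimum integer c = ⌊2.1107⌋ + 1 = 3
Check: 3·24.84 = 74.52 > 52.43, while 2·24.84 = 49.68 ≤ 52.43

Final: 3 servers


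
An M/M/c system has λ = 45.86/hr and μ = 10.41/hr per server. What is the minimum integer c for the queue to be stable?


Stability requires cμ > λ ⇔ c > λ/μ.
λ/μ = 45.86/10.41 = 4.4054
Minimum integer c = ⌊4.4054⌋ + 1 = 5
Check: 5·10.41 = 52.05 > 45.86, while 4·10.41 = 41.64 ≤ 45.86

Final: 5 servers


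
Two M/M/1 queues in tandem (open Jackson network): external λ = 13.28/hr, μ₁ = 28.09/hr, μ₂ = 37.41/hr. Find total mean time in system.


Each node sees arrival rate λ = 13.28/hr (tandem ⇒ throughput preserved).
W₁ = 1/(μ₁−λ) = 1/(28.09−13.28) = 0.06752 hr
W₂ = 1/(μ₂−λ) = 1/(37.41−13.28) = 0.04144 hr
W_total = W₁ + W₂ = 0.06752 + 0.04144 = 0.10896 hr

Final: 0.10896 hr


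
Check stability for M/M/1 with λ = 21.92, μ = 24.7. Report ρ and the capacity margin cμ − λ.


Total capacity cμ = 1·24.7 = 24.70/hr
ρ = λ/(cμ) = 21.92/24.70 = 0.8874
Stable ⇔ ρ < 1: YES
Spare capacity = cμ − λ = 24.70 − 21.92 = 2.78/hr

Final: ρ = 0.8874; stable; margin = 2.78/hr


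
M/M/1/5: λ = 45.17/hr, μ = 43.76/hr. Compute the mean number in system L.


ρ = 45.17/43.76 = 1.0322
L = ρ[1 − (K+1)ρ^K + Kρ^(K+1)] / [(1−ρ)(1−ρ^(K+1))]
Numerator: 1.0322·(1 − 6·1.171828 + 5·1.209586) = 0.017507
Denominator: (-0.03222)·(-0.209586) = 0.006753
L = 0.017507/0.006753 = 2.5924

Final: 2.5924


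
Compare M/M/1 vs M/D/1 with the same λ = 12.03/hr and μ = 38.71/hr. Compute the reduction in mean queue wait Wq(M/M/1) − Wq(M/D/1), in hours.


ρ = 12.03/38.71 = 0.3108
Wq(M/M/1) = ρ/(μ−λ) = 0.3108/26.68 = 0.01165 hr
Wq(M/D/1) = ρ/(2(μ−λ)) = 0.005824 hr
Savings = 0.01165 − 0.005824 = 0.005824 hr

Final: 0.005824 hr


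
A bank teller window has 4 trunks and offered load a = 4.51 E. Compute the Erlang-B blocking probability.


B(c,a) = (a^c/c!) / Σ_{k=0}^{c} a^k/k!
a^4/4! = 17.238320
Σ terms (k=0..4): 1.00000 + 4.51000 + 10.17005 + 15.28898 + 17.23832 = 48.207345
B = 17.238320/48.207345 = 0.357587

Final: 0.357587


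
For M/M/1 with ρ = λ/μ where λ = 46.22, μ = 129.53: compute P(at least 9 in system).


ρ = 46.22/129.53 = 0.3568
P(N ≥ n) = ρ^n = 0.3568^9 = 0.00009379

Final: 0.00009379


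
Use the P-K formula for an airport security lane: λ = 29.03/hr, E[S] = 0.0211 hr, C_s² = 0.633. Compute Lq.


ρ = λ·E[S] = 29.03·0.0211 = 0.6125
Lq = ρ²(1+C_s²)/(2(1−ρ)) = 0.3752·(1+0.633)/(2·0.3875)
= 0.3752·1.6330/0.7749 = 0.79064

Final: 0.79064


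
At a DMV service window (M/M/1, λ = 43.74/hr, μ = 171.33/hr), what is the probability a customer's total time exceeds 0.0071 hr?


W ~ Exponential(μ−λ) for M/M/1.
μ − λ = 171.33 − 43.74 = 127.5900
P(W > t) = e^{−(μ−λ)t} = e^{−0.9059} = 0.404182

Final: 0.404182


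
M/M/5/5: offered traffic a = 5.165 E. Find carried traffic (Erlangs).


B(5,5.165) = 0.298110 (Erlang-B)
Carried load = a(1 − B) = 5.165·(1 − 0.298110) = 5.165·0.701890 = 3.6253 E

Final: 3.6253 Erlangs


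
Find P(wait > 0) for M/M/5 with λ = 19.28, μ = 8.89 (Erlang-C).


a = λ/μ = 2.1687; ρ = a/5 = 0.4337
P₀ = 0.113016 (from M/M/c formula)
C(c,a) = [a^c/(c!(1−ρ))]·P₀ = [47.97625/(120·0.5663)]·0.113016
= 0.70605·0.113016 = 0.079795

Final: 0.079795


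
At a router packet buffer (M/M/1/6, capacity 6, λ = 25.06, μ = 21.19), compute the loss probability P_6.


ρ = λ/μ = 25.06/21.19 = 1.1826
P_K = (1−ρ)ρ^K/(1−ρ^(K+1)) = (-0.1826·2.735903)/(1 − 3.235570)
= -0.499667/-2.235570 = 0.223508

Final: 0.223508


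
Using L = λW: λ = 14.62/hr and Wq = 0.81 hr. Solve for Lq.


Lq = λWq = 14.62·0.81 = 11.8422

Final: 11.8422


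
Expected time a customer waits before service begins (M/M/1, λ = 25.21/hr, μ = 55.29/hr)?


ρ = 25.21/55.29 = 0.4560
Wq = ρ/(μ−λ) = 0.4560/(55.29 − 25.21) = 0.4560/30.08 = 0.01516 hr

Final: 0.01516 hr


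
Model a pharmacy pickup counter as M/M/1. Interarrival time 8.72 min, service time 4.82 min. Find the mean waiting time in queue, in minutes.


λ = 60/8.72 = 6.8807 /hr
μ = 60/4.82 = 12.4481 /hr
ρ = λ/μ = 6.8807/12.4481 = 0.5528
Wq = ρ/(μ−λ) = 0.5528/(12.4481−6.8807) = 0.09928 hr
In minutes: 0.09928·60 = 5.957 min

Final: 5.957 min


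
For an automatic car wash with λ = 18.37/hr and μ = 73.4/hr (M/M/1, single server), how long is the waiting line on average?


ρ = 18.37/73.4 = 0.2503
Lq = ρ²/(1−ρ) = 0.06264/0.7497 = 0.08355

Final: 0.08355


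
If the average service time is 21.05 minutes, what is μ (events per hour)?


μ = 1/(service time) in consistent units.
1 hour = 60 min, so μ = 60/21.05 = 2.8504 per hour

Final: 2.8504 /hr


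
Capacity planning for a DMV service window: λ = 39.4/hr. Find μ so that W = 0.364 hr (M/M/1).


W = 1/(μ−λ) ⇒ μ − λ = 1/W = 1/0.364 = 2.7473
μ = λ + 1/W = 39.4 + 2.7473 = 42.1473 per hr

Final: 42.1473 /hr


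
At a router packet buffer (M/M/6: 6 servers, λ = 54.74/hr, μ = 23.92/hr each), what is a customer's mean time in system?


a = 2.2885; ρ = 0.3814; P₀ = 0.101084
Lq = P₀·a^c·ρ/(c!(1−ρ)²) = 0.02010
Wq = Lq/λ = 0.02010/54.74 = 0.0003672 hr
W = Wq + 1/μ = 0.0003672 + 0.04181 = 0.04217 hr

Final: 0.04217 hr


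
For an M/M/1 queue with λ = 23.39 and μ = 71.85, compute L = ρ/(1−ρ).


ρ = λ/μ = 23.39/71.85 = 0.3255
L = ρ/(1−ρ) = 0.3255/(1 − 0.3255) = 0.3255/0.6745 = 0.4827

Final: 0.4827


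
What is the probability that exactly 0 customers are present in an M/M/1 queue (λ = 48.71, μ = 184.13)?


ρ = 48.71/184.13 = 0.2645
P_n = (1−ρ)·ρ^n = (1 − 0.2645)·0.2645^0 = 0.7355·1.000000 = 0.735459

Final: 0.735459


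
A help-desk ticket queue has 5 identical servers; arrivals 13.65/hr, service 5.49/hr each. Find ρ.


ρ = λ/(cμ) = 13.65/(5·5.49) = 13.65/27.45 = 0.4973

Final: 0.4973


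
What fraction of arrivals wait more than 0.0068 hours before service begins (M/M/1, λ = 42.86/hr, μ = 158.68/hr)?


ρ = 42.86/158.68 = 0.2701
P(Wq > t) = ρ·e^{−(μ−λ)t} = 0.2701·e^{−0.7876}
= 0.2701·0.454946 = 0.122883

Final: 0.122883


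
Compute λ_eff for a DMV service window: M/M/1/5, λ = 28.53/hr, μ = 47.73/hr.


ρ = 0.5977; P_K = (1−ρ)ρ^5/(1−ρ^6) = 0.032161
λ_eff = λ(1 − P_K) = 28.53·(1 − 0.032161) = 28.53·0.967839 = 27.6124 /hr

Final: 27.6124 /hr


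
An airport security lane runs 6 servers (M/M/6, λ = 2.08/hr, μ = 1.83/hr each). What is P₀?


a = λ/μ = 2.08/1.83 = 1.1366; ρ = a/c = 0.1894
Σ_{k=0}^{5} a^k/k! (terms k=0..5) = 1.00000 + 1.13661 + 0.64594 + 0.24473 + 0.06954 + 0.01581 = 3.11263
Tail: a^6/(6!(1−ρ)) = 2.15612/(720·0.8106) = 0.003694
P₀ = 1/(3.11263 + 0.003694) = 1/3.11633 = 0.320891

Final: 0.320891


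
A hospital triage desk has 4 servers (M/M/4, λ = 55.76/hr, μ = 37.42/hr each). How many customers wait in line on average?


a = λ/μ = 1.4901; ρ = a/4 = 0.3725
P₀ = 0.223256
Lq = P₀·a^c·ρ / (c!·(1−ρ)²) = 0.223256·4.93033·0.3725/(24·0.39372)
= 0.04339

Final: 0.04339


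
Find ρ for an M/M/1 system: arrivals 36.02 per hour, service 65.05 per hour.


ρ = λ/μ = 36.02/65.05 = 0.5537

Final: 0.5537


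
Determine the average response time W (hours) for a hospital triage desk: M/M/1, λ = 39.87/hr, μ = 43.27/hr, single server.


W = 1/(μ−λ) = 1/(43.27 − 39.87) = 1/3.40 = 0.2941 hr

Final: 0.2941 hr


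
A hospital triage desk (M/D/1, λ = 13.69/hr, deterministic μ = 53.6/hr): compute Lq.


ρ = 13.69/53.6 = 0.2554
M/D/1: Lq = ρ²/(2(1−ρ)) = 0.06523/(2·0.7446) = 0.04381

Final: 0.04381


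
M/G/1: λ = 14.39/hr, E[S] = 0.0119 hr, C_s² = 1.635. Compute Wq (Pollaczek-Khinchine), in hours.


ρ = λ·E[S] = 14.39·0.0119 = 0.1712
E[S²] = E[S]²(1+C_s²) = 0.0119²·(1+1.635) = 0.0003731
Wq = λ·E[S²]/(2(1−ρ)) = 14.39·0.0003731/(2·0.8288) = 0.003239 hr

Final: 0.003239 hr


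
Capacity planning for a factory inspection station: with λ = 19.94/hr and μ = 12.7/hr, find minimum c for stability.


Stability requires cμ > λ ⇔ c > λ/μ.
λ/μ = 19.94/12.7 = 1.5701
Minimum integer c = ⌊1.5701⌋ + 1 = 2
Check: 2·12.7 = 25.40 > 19.94, while 1·12.7 = 12.70 ≤ 19.94

Final: 2 servers


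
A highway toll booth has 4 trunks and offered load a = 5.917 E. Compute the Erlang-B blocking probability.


B(c,a) = (a^c/c!) / Σ_{k=0}^{c} a^k/k!
a^4/4! = 51.073431
Σ terms (k=0..4): 1.00000 + 5.91700 + 17.50544 + 34.52657 + 51.07343 = 110.022447
B = 51.073431/110.022447 = 0.464209

Final: 0.464209


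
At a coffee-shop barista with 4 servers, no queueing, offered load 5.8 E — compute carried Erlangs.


B(4,5.8) = 0.456499 (Erlang-B)
Carried load = a(1 − B) = 5.8·(1 − 0.456499) = 5.8·0.543501 = 3.1523 E

Final: 3.1523 Erlangs


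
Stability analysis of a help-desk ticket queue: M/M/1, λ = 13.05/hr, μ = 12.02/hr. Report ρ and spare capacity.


Total capacity cμ = 1·12.02 = 12.02/hr
ρ = λ/(cμ) = 13.05/12.02 = 1.0857
Stable ⇔ ρ < 1: NO
Spare capacity = cμ − λ = 12.02 − 13.05 = -1.03/hr

Final: ρ = 1.0857; unstable; margin = -1.03/hr


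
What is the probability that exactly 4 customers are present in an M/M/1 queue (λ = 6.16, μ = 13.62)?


ρ = 6.16/13.62 = 0.4523
P_n = (1−ρ)·ρ^n = (1 − 0.4523)·0.4523^4 = 0.5477·0.041842 = 0.022918

Final: 0.022918


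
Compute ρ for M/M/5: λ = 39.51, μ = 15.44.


ρ = λ/(cμ) = 39.51/(5·15.44) = 39.51/77.20 = 0.5118

Final: 0.5118


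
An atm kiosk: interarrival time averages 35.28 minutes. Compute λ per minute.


λ = 1/(interarrival time) in consistent units.
1 minute = 1 min, so λ = 1/35.28 = 0.02834 per minute

Final: 0.02834 /min


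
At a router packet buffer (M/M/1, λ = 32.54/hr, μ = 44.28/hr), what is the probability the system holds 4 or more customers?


ρ = 32.54/44.28 = 0.7349
P(N ≥ n) = ρ^n = 0.7349^4 = 0.291635

Final: 0.291635


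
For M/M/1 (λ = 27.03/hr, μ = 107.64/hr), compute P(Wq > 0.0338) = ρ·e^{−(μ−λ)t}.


ρ = 27.03/107.64 = 0.2511
P(Wq > t) = ρ·e^{−(μ−λ)t} = 0.2511·e^{−2.7246}
= 0.2511·0.065571 = 0.016466

Final: 0.016466


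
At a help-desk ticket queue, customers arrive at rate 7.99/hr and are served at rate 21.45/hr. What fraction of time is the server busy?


ρ = λ/μ = 7.99/21.45 = 0.3725

Final: 0.3725


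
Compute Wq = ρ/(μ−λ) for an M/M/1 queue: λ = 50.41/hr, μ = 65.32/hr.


ρ = 50.41/65.32 = 0.7717
Wq = ρ/(μ−λ) = 0.7717/(65.32 − 50.41) = 0.7717/14.91 = 0.05176 hr

Final: 0.05176 hr


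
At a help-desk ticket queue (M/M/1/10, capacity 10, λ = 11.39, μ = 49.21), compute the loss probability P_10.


ρ = λ/μ = 11.39/49.21 = 0.2315
P_K = (1−ρ)ρ^K/(1−ρ^(K+1)) = (0.7685·0.0000004413)/(1 − 0.0000001021)
= 0.0000003391/1.000000 = 0.0000003391

Final: 0.0000003391


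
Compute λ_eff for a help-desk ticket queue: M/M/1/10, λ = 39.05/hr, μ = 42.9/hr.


ρ = 0.9103; P_K = (1−ρ)ρ^10/(1−ρ^11) = 0.054375
λ_eff = λ(1 − P_K) = 39.05·(1 − 0.054375) = 39.05·0.945625 = 36.9267 /hr

Final: 36.9267 /hr


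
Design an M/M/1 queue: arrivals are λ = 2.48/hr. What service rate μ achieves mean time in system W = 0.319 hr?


W = 1/(μ−λ) ⇒ μ − λ = 1/W = 1/0.319 = 3.1348
μ = λ + 1/W = 2.48 + 3.1348 = 5.6148 per hr

Final: 5.6148 /hr


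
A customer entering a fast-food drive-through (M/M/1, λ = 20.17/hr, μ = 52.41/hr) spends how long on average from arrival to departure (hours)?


W = 1/(μ−λ) = 1/(52.41 − 20.17) = 1/32.24 = 0.03102 hr

Final: 0.03102 hr


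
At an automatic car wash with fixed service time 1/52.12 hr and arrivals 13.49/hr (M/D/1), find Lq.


ρ = 13.49/52.12 = 0.2588
M/D/1: Lq = ρ²/(2(1−ρ)) = 0.06699/(2·0.7412) = 0.04519

Final: 0.04519


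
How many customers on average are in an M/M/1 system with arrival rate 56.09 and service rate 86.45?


ρ = λ/μ = 56.09/86.45 = 0.6488
L = ρ/(1−ρ) = 0.6488/(1 − 0.6488) = 0.6488/0.3512 = 1.8475

Final: 1.8475


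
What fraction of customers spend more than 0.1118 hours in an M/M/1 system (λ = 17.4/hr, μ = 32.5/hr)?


W ~ Exponential(μ−λ) for M/M/1.
μ − λ = 32.5 − 17.4 = 15.1000
P(W > t) = e^{−(μ−λ)t} = e^{−1.6882} = 0.184856

Final: 0.184856


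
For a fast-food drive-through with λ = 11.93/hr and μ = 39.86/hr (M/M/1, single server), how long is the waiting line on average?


ρ = 11.93/39.86 = 0.2993
Lq = ρ²/(1−ρ) = 0.08958/0.7007 = 0.1278

Final: 0.1278


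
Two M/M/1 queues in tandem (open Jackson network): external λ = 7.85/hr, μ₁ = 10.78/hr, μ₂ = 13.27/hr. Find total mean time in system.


Each node sees arrival rate λ = 7.85/hr (tandem ⇒ throughput preserved).
W₁ = 1/(μ₁−λ) = 1/(10.78−7.85) = 0.34130 hr
W₂ = 1/(μ₂−λ) = 1/(13.27−7.85) = 0.18450 hr
W_total = W₁ + W₂ = 0.34130 + 0.18450 = 0.52580 hr

Final: 0.52580 hr


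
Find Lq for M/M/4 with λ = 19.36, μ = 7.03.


a = λ/μ = 2.7539; ρ = a/4 = 0.6885
P₀ = 0.053419
Lq = P₀·a^c·ρ / (c!·(1−ρ)²) = 0.053419·57.51751·0.6885/(24·0.09705)
= 0.90823

Final: 0.90823


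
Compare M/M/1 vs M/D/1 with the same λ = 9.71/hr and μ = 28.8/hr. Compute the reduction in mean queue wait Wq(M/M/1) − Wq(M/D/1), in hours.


ρ = 9.71/28.8 = 0.3372
Wq(M/M/1) = ρ/(μ−λ) = 0.3372/19.09 = 0.01766 hr
Wq(M/D/1) = ρ/(2(μ−λ)) = 0.008831 hr
Savings = 0.01766 − 0.008831 = 0.008831 hr

Final: 0.008831 hr


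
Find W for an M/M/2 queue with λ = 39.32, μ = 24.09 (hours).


a = 1.6322; ρ = 0.8161; P₀ = 0.101257
Lq = P₀·a^c·ρ/(c!(1−ρ)²) = 3.25508
Wq = Lq/λ = 3.25508/39.32 = 0.08278 hr
W = Wq + 1/μ = 0.08278 + 0.04151 = 0.12430 hr

Final: 0.12430 hr


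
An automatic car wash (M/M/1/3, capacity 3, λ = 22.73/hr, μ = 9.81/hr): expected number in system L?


ρ = 22.73/9.81 = 2.3170
L = ρ[1 − (K+1)ρ^K + Kρ^(K+1)] / [(1−ρ)(1−ρ^(K+1))]
Numerator: 2.3170·(1 − 4·12.439167 + 3·28.821841) = 87.372303
Denominator: (-1.3170)·(-27.821841) = 36.642016
L = 87.372303/36.642016 = 2.3845

Final: 2.3845


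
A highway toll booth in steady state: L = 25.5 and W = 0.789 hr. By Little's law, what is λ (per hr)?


λ = L/W = 25.5/0.789 = 32.3194 /hr

Final: 32.3194 /hr


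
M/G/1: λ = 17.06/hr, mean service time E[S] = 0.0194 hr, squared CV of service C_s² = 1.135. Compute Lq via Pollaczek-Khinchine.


ρ = λ·E[S] = 17.06·0.0194 = 0.3310
Lq = ρ²(1+C_s²)/(2(1−ρ)) = 0.1095·(1+1.135)/(2·0.6690)
= 0.1095·2.1350/1.3381 = 0.17478

Final: 0.17478


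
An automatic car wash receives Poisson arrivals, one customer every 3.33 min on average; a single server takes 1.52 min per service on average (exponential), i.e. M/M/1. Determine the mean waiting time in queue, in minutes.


λ = 60/3.33 = 18.0180 /hr
μ = 60/1.52 = 39.4737 /hr
ρ = λ/μ = 18.0180/39.4737 = 0.4565
Wq = ρ/(μ−λ) = 0.4565/(39.4737−18.0180) = 0.02127 hr
In minutes: 0.02127·60 = 1.276 min

Final: 1.276 min


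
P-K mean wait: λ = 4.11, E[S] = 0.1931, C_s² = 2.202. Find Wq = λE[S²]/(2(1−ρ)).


ρ = λ·E[S] = 4.11·0.1931 = 0.7936
E[S²] = E[S]²(1+C_s²) = 0.1931²·(1+2.202) = 0.119395
Wq = λ·E[S²]/(2(1−ρ)) = 4.11·0.119395/(2·0.2064) = 1.18898 hr

Final: 1.18898 hr


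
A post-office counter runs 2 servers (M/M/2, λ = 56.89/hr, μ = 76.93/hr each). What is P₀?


a = λ/μ = 56.89/76.93 = 0.7395; ρ = a/c = 0.3698
Σ_{k=0}^{1} a^k/k! (terms k=0..1) = 1.00000 + 0.73950 = 1.73950
Tail: a^2/(2!(1−ρ)) = 0.54687/(2·0.6302) = 0.43385
P₀ = 1/(1.73950 + 0.43385) = 1/2.17335 = 0.460119

Final: 0.460119


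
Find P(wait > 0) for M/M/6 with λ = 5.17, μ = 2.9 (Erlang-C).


a = λ/μ = 1.7828; ρ = a/6 = 0.2971
P₀ = 0.168051 (from M/M/c formula)
C(c,a) = [a^c/(c!(1−ρ))]·P₀ = [32.10371/(720·0.7029)]·0.168051
= 0.06344·0.168051 = 0.010661

Final: 0.010661


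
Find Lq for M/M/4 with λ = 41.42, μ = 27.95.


a = λ/μ = 1.4819; ρ = a/4 = 0.3705
P₀ = 0.225142
Lq = P₀·a^c·ρ / (c!·(1−ρ)²) = 0.225142·4.82295·0.3705/(24·0.39629)
= 0.04230

Final: 0.04230


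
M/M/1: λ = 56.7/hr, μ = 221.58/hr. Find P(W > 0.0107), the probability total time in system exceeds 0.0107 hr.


W ~ Exponential(μ−λ) for M/M/1.
μ − λ = 221.58 − 56.7 = 164.8800
P(W > t) = e^{−(μ−λ)t} = e^{−1.7642} = 0.171321

Final: 0.171321


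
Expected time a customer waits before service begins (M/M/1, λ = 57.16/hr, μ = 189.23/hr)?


ρ = 57.16/189.23 = 0.3021
Wq = ρ/(μ−λ) = 0.3021/(189.23 − 57.16) = 0.3021/132.07 = 0.002287 hr

Final: 0.002287 hr


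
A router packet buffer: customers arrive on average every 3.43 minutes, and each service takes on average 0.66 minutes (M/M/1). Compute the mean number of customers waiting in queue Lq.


λ = 60/3.43 = 17.4927 /hr
μ = 60/0.66 = 90.9091 /hr
ρ = λ/μ = 17.4927/90.9091 = 0.1924
Lq = ρ²/(1−ρ) = 0.03703/0.8076 = 0.04585

Final: 0.04585


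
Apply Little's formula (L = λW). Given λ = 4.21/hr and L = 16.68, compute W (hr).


W = L/λ = 16.68/4.21 = 3.9620 hr

Final: 3.9620 hr


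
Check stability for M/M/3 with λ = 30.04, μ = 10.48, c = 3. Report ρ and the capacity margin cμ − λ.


Total capacity cμ = 3·10.48 = 31.44/hr
ρ = λ/(cμ) = 30.04/31.44 = 0.9555
Stable ⇔ ρ < 1: YES
Spare capacity = cμ − λ = 31.44 − 30.04 = 1.40/hr

Final: ρ = 0.9555; stable; margin = 1.40/hr


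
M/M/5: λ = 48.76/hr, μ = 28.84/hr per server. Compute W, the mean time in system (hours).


a = 1.6907; ρ = 0.3381; P₀ = 0.183829
Lq = P₀·a^c·ρ/(c!(1−ρ)²) = 0.01634
Wq = Lq/λ = 0.01634/48.76 = 0.0003350 hr
W = Wq + 1/μ = 0.0003350 + 0.03467 = 0.03501 hr

Final: 0.03501 hr


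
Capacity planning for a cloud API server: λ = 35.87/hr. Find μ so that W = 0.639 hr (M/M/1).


W = 1/(μ−λ) ⇒ μ − λ = 1/W = 1/0.639 = 1.5649
μ = λ + 1/W = 35.87 + 1.5649 = 37.4349 per hr

Final: 37.4349 /hr


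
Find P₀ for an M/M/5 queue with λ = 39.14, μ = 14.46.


a = λ/μ = 39.14/14.46 = 2.7068; ρ = a/c = 0.5414
Σ_{k=0}^{4} a^k/k! (terms k=0..4) = 1.00000 + 2.70678 + 3.66332 + 3.30527 + 2.23665 = 12.91202
Tail: a^5/(5!(1−ρ)) = 145.29901/(120·0.4586) = 2.64001
P₀ = 1/(12.91202 + 2.64001) = 1/15.55203 = 0.064300

Final: 0.064300


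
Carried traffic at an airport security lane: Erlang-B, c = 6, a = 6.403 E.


B(6,6.403) = 0.292617 (Erlang-B)
Carried load = a(1 − B) = 6.403·(1 − 0.292617) = 6.403·0.707383 = 4.5294 E

Final: 4.5294 Erlangs


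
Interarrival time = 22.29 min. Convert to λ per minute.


λ = 1/(interarrival time) in consistent units.
1 minute = 1 min, so λ = 1/22.29 = 0.04486 per minute

Final: 0.04486 /min


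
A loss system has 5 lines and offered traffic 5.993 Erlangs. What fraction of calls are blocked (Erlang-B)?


B(c,a) = (a^c/c!) / Σ_{k=0}^{c} a^k/k!
a^5/5! = 64.422881
Σ terms (k=0..5): 1.00000 + 5.99300 + 17.95802 + 35.87415 + 53.74844 + 64.42288 = 178.996493
B = 64.422881/178.996493 = 0.359911

Final: 0.359911


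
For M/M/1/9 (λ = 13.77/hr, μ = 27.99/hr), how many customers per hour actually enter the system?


ρ = 0.4920; P_K = (1−ρ)ρ^9/(1−ρ^10) = 0.0008583
λ_eff = λ(1 − P_K) = 13.77·(1 − 0.0008583) = 13.77·0.999142 = 13.7582 /hr

Final: 13.7582 /hr


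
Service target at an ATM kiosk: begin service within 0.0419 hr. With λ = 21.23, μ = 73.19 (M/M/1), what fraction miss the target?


ρ = 21.23/73.19 = 0.2901
P(Wq > t) = ρ·e^{−(μ−λ)t} = 0.2901·e^{−2.1771}
= 0.2901·0.113367 = 0.032884

Final: 0.032884


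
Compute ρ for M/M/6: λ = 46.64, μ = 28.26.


ρ = λ/(cμ) = 46.64/(6·28.26) = 46.64/169.56 = 0.2751

Final: 0.2751


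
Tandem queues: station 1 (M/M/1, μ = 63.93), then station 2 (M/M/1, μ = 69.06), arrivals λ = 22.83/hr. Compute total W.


Each node sees arrival rate λ = 22.83/hr (tandem ⇒ throughput preserved).
W₁ = 1/(μ₁−λ) = 1/(63.93−22.83) = 0.02433 hr
W₂ = 1/(μ₂−λ) = 1/(69.06−22.83) = 0.02163 hr
W_total = W₁ + W₂ = 0.02433 + 0.02163 = 0.04596 hr

Final: 0.04596 hr


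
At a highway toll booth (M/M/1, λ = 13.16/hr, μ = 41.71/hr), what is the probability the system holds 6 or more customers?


ρ = 13.16/41.71 = 0.3155
P(N ≥ n) = ρ^n = 0.3155^6 = 0.0009865

Final: 0.0009865


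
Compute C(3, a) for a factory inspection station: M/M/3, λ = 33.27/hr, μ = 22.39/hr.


a = λ/μ = 1.4859; ρ = a/3 = 0.4953
P₀ = 0.213977 (from M/M/c formula)
C(c,a) = [a^c/(c!(1−ρ))]·P₀ = [3.28092/(6·0.5047)]·0.213977
= 1.08348·0.213977 = 0.231839

Final: 0.231839


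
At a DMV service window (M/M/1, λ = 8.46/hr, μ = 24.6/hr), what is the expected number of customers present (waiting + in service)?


ρ = λ/μ = 8.46/24.6 = 0.3439
L = ρ/(1−ρ) = 0.3439/(1 − 0.3439) = 0.3439/0.6561 = 0.5242

Final: 0.5242


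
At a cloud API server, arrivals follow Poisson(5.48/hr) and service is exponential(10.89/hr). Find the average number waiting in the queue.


ρ = 5.48/10.89 = 0.5032
Lq = ρ²/(1−ρ) = 0.2532/0.4968 = 0.5097

Final: 0.5097


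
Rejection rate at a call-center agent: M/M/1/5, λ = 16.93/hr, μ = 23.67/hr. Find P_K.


ρ = λ/μ = 16.93/23.67 = 0.7153
P_K = (1−ρ)ρ^K/(1−ρ^(K+1)) = (0.2847·0.187195)/(1 − 0.133891)
= 0.053303/0.866109 = 0.061544

Final: 0.061544


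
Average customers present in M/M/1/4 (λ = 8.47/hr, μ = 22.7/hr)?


ρ = 8.47/22.7 = 0.3731
L = ρ[1 − (K+1)ρ^K + Kρ^(K+1)] / [(1−ρ)(1−ρ^(K+1))]
Numerator: 0.3731·(1 − 5·0.019383 + 4·0.007232) = 0.347760
Denominator: (0.6269)·(0.992768) = 0.622338
L = 0.347760/0.622338 = 0.5588

Final: 0.5588


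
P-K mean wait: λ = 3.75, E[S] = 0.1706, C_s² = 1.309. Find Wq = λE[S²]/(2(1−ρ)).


ρ = λ·E[S] = 3.75·0.1706 = 0.6398
E[S²] = E[S]²(1+C_s²) = 0.1706²·(1+1.309) = 0.067202
Wq = λ·E[S²]/(2(1−ρ)) = 3.75·0.067202/(2·0.3602) = 0.34977 hr

Final: 0.34977 hr


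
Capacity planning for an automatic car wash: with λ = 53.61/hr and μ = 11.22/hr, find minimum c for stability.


Stability requires cμ > λ ⇔ c > λ/μ.
λ/μ = 53.61/11.22 = 4.7781
Minimum integer c = ⌊4.7781⌋ + 1 = 5
Check: 5·11.22 = 56.10 > 53.61, while 4·11.22 = 44.88 ≤ 53.61

Final: 5 servers


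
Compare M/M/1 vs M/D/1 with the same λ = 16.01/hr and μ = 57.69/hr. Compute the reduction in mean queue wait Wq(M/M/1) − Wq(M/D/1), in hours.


ρ = 16.01/57.69 = 0.2775
Wq(M/M/1) = ρ/(μ−λ) = 0.2775/41.68 = 0.006658 hr
Wq(M/D/1) = ρ/(2(μ−λ)) = 0.003329 hr
Savings = 0.006658 − 0.003329 = 0.003329 hr

Final: 0.003329 hr


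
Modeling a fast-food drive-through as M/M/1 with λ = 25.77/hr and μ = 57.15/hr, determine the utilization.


ρ = λ/μ = 25.77/57.15 = 0.4509

Final: 0.4509


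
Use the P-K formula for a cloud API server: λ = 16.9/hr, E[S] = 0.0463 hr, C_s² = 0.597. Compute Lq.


ρ = λ·E[S] = 16.9·0.0463 = 0.7825
Lq = ρ²(1+C_s²)/(2(1−ρ)) = 0.6123·(1+0.597)/(2·0.2175)
= 0.6123·1.5970/0.4351 = 2.24746

Final: 2.24746


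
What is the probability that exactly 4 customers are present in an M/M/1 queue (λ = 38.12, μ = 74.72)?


ρ = 38.12/74.72 = 0.5102
P_n = (1−ρ)·ρ^n = (1 − 0.5102)·0.5102^4 = 0.4898·0.067743 = 0.033182

Final: 0.033182


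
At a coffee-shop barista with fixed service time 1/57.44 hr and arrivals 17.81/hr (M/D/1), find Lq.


ρ = 17.81/57.44 = 0.3101
M/D/1: Lq = ρ²/(2(1−ρ)) = 0.09614/(2·0.6899) = 0.06967

Final: 0.06967


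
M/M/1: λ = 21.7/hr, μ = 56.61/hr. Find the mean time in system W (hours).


W = 1/(μ−λ) = 1/(56.61 − 21.7) = 1/34.91 = 0.02865 hr

Final: 0.02865 hr


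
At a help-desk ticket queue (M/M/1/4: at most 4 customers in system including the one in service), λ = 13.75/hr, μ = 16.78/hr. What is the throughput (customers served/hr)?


ρ = 0.8194; P_K = (1−ρ)ρ^4/(1−ρ^5) = 0.129114
λ_eff = λ(1 − P_K) = 13.75·(1 − 0.129114) = 13.75·0.870886 = 11.9747 /hr

Final: 11.9747 /hr


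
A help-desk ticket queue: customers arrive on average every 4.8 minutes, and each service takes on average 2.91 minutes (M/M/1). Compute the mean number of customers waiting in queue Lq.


λ = 60/4.8 = 12.5000 /hr
μ = 60/2.91 = 20.6186 /hr
ρ = λ/μ = 12.5000/20.6186 = 0.6063
Lq = ρ²/(1−ρ) = 0.3675/0.3937 = 0.9334

Final: 0.9334


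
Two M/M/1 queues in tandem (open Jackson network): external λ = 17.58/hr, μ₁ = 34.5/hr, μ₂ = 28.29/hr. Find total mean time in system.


Each node sees arrival rate λ = 17.58/hr (tandem ⇒ throughput preserved).
W₁ = 1/(μ₁−λ) = 1/(34.5−17.58) = 0.05910 hr
W₂ = 1/(μ₂−λ) = 1/(28.29−17.58) = 0.09337 hr
W_total = W₁ + W₂ = 0.05910 + 0.09337 = 0.15247 hr

Final: 0.15247 hr


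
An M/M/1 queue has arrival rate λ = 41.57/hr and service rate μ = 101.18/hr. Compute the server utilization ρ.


ρ = λ/μ = 41.57/101.18 = 0.4109

Final: 0.4109


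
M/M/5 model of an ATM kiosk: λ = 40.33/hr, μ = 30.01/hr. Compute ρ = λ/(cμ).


ρ = λ/(cμ) = 40.33/(5·30.01) = 40.33/150.05 = 0.2688

Final: 0.2688


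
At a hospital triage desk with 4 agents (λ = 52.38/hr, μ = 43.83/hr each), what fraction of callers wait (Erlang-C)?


a = λ/μ = 1.1951; ρ = a/4 = 0.2988
P₀ = 0.301674 (from M/M/c formula)
C(c,a) = [a^c/(c!(1−ρ))]·P₀ = [2.03975/(24·0.7012)]·0.301674
= 0.12120·0.301674 = 0.036563

Final: 0.036563


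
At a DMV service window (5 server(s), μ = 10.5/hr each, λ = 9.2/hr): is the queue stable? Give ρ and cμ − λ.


Total capacity cμ = 5·10.5 = 52.50/hr
ρ = λ/(cμ) = 9.2/52.50 = 0.1752
Stable ⇔ ρ < 1: YES
Spare capacity = cμ − λ = 52.50 − 9.2 = 43.30/hr

Final: ρ = 0.1752; stable; margin = 43.30/hr


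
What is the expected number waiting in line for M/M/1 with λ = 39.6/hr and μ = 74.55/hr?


ρ = 39.6/74.55 = 0.5312
Lq = ρ²/(1−ρ) = 0.2822/0.4688 = 0.6019

Final: 0.6019


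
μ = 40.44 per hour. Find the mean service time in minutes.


Mean service time = 1/μ = 1/40.44 hour = 0.02473 hour
In minutes: 0.02473 × 60 = 1.4837 min

Final: 1.4837 min


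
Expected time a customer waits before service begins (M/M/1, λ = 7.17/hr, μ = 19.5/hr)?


ρ = 7.17/19.5 = 0.3677
Wq = ρ/(μ−λ) = 0.3677/(19.5 − 7.17) = 0.3677/12.33 = 0.02982 hr

Final: 0.02982 hr


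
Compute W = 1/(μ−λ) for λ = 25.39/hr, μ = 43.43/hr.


W = 1/(μ−λ) = 1/(43.43 − 25.39) = 1/18.04 = 0.05543 hr

Final: 0.05543 hr


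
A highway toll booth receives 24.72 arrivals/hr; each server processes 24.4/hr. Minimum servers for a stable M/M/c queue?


Stability requires cμ > λ ⇔ c > λ/μ.
λ/μ = 24.72/24.4 = 1.0131
Minimum integer c = ⌊1.0131⌋ + 1 = 2
Check: 2·24.4 = 48.80 > 24.72, while 1·24.4 = 24.40 ≤ 24.72

Final: 2 servers


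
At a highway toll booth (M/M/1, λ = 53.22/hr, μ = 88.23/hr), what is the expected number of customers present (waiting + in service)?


ρ = λ/μ = 53.22/88.23 = 0.6032
L = ρ/(1−ρ) = 0.6032/(1 − 0.6032) = 0.6032/0.3968 = 1.5201

Final: 1.5201


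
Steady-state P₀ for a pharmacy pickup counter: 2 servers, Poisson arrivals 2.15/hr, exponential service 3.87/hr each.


a = λ/μ = 2.15/3.87 = 0.5556; ρ = a/c = 0.2778
Σ_{k=0}^{1} a^k/k! (terms k=0..1) = 1.00000 + 0.55556 = 1.55556
Tail: a^2/(2!(1−ρ)) = 0.30864/(2·0.7222) = 0.21368
P₀ = 1/(1.55556 + 0.21368) = 1/1.76923 = 0.565217

Final: 0.565217


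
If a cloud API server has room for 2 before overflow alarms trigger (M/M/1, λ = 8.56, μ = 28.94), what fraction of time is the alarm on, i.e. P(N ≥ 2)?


ρ = 8.56/28.94 = 0.2958
P(N ≥ n) = ρ^n = 0.2958^2 = 0.087488

Final: 0.087488


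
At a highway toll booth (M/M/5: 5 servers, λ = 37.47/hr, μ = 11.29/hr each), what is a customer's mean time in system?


a = 3.3189; ρ = 0.6638; P₀ = 0.032305
Lq = P₀·a^c·ρ/(c!(1−ρ)²) = 0.63650
Wq = Lq/λ = 0.63650/37.47 = 0.01699 hr
W = Wq + 1/μ = 0.01699 + 0.08857 = 0.10556 hr

Final: 0.10556 hr


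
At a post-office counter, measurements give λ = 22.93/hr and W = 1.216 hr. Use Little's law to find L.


L = λW = 22.93·1.216 = 27.8829

Final: 27.8829


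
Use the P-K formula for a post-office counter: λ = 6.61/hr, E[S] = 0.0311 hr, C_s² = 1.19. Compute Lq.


ρ = λ·E[S] = 6.61·0.0311 = 0.2056
Lq = ρ²(1+C_s²)/(2(1−ρ)) = 0.04226·(1+1.19)/(2·0.7944)
= 0.04226·2.1900/1.5889 = 0.05825

Final: 0.05825


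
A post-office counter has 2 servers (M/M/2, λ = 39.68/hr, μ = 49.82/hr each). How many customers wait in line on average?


a = λ/μ = 0.7965; ρ = a/2 = 0.3982
P₀ = 0.430376
Lq = P₀·a^c·ρ / (c!·(1−ρ)²) = 0.430376·0.63436·0.3982/(2·0.36212)
= 0.15012

Final: 0.15012


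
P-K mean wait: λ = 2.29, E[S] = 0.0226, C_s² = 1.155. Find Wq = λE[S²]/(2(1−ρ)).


ρ = λ·E[S] = 2.29·0.0226 = 0.05175
E[S²] = E[S]²(1+C_s²) = 0.0226²·(1+1.155) = 0.001101
Wq = λ·E[S²]/(2(1−ρ)) = 2.29·0.001101/(2·0.9482) = 0.001329 hr

Final: 0.001329 hr


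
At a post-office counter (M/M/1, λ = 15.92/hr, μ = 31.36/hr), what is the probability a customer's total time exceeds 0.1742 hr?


W ~ Exponential(μ−λ) for M/M/1.
μ − λ = 31.36 − 15.92 = 15.4400
P(W > t) = e^{−(μ−λ)t} = e^{−2.6896} = 0.067905

Final: 0.067905


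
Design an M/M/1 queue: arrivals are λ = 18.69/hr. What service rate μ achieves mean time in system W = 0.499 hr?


W = 1/(μ−λ) ⇒ μ − λ = 1/W = 1/0.499 = 2.0040
μ = λ + 1/W = 18.69 + 2.0040 = 20.6940 per hr

Final: 20.6940 /hr


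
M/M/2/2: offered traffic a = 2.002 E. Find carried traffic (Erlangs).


B(2,2.002) = 0.400320 (Erlang-B)
Carried load = a(1 − B) = 2.002·(1 − 0.400320) = 2.002·0.599680 = 1.2006 E

Final: 1.2006 Erlangs
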